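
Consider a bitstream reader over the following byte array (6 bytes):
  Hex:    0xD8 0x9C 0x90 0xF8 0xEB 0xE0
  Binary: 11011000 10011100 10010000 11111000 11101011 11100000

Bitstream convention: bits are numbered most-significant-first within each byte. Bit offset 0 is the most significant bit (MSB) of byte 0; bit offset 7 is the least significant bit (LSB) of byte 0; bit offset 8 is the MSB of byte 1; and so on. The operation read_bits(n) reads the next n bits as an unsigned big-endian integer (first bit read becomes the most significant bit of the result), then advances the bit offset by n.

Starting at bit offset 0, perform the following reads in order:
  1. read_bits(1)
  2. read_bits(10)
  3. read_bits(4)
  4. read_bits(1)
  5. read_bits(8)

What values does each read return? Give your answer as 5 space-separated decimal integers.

Answer: 1 708 14 0 144

Derivation:
Read 1: bits[0:1] width=1 -> value=1 (bin 1); offset now 1 = byte 0 bit 1; 47 bits remain
Read 2: bits[1:11] width=10 -> value=708 (bin 1011000100); offset now 11 = byte 1 bit 3; 37 bits remain
Read 3: bits[11:15] width=4 -> value=14 (bin 1110); offset now 15 = byte 1 bit 7; 33 bits remain
Read 4: bits[15:16] width=1 -> value=0 (bin 0); offset now 16 = byte 2 bit 0; 32 bits remain
Read 5: bits[16:24] width=8 -> value=144 (bin 10010000); offset now 24 = byte 3 bit 0; 24 bits remain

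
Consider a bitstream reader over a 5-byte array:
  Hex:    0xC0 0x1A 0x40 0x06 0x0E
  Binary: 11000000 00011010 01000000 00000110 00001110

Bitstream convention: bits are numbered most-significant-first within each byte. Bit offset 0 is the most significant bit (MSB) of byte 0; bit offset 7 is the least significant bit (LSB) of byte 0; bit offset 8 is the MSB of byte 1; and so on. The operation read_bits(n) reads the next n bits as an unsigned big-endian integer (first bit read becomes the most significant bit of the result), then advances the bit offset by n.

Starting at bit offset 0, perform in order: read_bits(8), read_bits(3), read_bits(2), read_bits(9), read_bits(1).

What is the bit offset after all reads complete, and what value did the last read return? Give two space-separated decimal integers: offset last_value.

Answer: 23 0

Derivation:
Read 1: bits[0:8] width=8 -> value=192 (bin 11000000); offset now 8 = byte 1 bit 0; 32 bits remain
Read 2: bits[8:11] width=3 -> value=0 (bin 000); offset now 11 = byte 1 bit 3; 29 bits remain
Read 3: bits[11:13] width=2 -> value=3 (bin 11); offset now 13 = byte 1 bit 5; 27 bits remain
Read 4: bits[13:22] width=9 -> value=144 (bin 010010000); offset now 22 = byte 2 bit 6; 18 bits remain
Read 5: bits[22:23] width=1 -> value=0 (bin 0); offset now 23 = byte 2 bit 7; 17 bits remain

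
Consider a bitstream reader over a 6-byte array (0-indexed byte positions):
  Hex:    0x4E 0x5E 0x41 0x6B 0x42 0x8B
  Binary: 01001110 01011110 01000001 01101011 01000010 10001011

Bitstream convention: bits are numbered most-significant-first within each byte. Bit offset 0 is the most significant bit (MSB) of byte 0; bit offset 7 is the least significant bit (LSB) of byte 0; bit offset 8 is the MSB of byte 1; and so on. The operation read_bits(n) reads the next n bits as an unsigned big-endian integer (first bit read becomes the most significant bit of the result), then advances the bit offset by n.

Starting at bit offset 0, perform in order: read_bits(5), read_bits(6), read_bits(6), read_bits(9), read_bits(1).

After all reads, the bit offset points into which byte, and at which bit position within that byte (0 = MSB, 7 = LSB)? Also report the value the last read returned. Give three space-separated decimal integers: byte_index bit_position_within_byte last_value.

Read 1: bits[0:5] width=5 -> value=9 (bin 01001); offset now 5 = byte 0 bit 5; 43 bits remain
Read 2: bits[5:11] width=6 -> value=50 (bin 110010); offset now 11 = byte 1 bit 3; 37 bits remain
Read 3: bits[11:17] width=6 -> value=60 (bin 111100); offset now 17 = byte 2 bit 1; 31 bits remain
Read 4: bits[17:26] width=9 -> value=261 (bin 100000101); offset now 26 = byte 3 bit 2; 22 bits remain
Read 5: bits[26:27] width=1 -> value=1 (bin 1); offset now 27 = byte 3 bit 3; 21 bits remain

Answer: 3 3 1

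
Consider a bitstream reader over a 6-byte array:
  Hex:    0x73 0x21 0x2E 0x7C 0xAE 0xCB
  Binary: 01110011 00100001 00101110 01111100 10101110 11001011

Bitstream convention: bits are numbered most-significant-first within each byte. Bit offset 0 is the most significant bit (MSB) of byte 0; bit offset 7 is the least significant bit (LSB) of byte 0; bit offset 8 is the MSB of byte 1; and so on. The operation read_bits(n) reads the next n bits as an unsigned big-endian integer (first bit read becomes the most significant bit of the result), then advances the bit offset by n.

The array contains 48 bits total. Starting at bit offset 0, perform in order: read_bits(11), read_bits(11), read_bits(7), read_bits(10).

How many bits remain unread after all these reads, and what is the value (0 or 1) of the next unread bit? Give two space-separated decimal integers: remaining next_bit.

Answer: 9 0

Derivation:
Read 1: bits[0:11] width=11 -> value=921 (bin 01110011001); offset now 11 = byte 1 bit 3; 37 bits remain
Read 2: bits[11:22] width=11 -> value=75 (bin 00001001011); offset now 22 = byte 2 bit 6; 26 bits remain
Read 3: bits[22:29] width=7 -> value=79 (bin 1001111); offset now 29 = byte 3 bit 5; 19 bits remain
Read 4: bits[29:39] width=10 -> value=599 (bin 1001010111); offset now 39 = byte 4 bit 7; 9 bits remain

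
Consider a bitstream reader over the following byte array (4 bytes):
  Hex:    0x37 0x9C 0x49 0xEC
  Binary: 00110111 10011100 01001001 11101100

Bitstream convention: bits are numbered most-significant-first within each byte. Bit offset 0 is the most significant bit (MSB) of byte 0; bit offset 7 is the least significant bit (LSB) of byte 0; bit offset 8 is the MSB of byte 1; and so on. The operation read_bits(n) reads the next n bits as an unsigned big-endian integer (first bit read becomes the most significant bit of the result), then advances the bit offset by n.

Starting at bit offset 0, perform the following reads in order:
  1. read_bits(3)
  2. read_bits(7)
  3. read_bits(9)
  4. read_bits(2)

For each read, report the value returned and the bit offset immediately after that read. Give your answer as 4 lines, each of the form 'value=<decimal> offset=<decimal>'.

Read 1: bits[0:3] width=3 -> value=1 (bin 001); offset now 3 = byte 0 bit 3; 29 bits remain
Read 2: bits[3:10] width=7 -> value=94 (bin 1011110); offset now 10 = byte 1 bit 2; 22 bits remain
Read 3: bits[10:19] width=9 -> value=226 (bin 011100010); offset now 19 = byte 2 bit 3; 13 bits remain
Read 4: bits[19:21] width=2 -> value=1 (bin 01); offset now 21 = byte 2 bit 5; 11 bits remain

Answer: value=1 offset=3
value=94 offset=10
value=226 offset=19
value=1 offset=21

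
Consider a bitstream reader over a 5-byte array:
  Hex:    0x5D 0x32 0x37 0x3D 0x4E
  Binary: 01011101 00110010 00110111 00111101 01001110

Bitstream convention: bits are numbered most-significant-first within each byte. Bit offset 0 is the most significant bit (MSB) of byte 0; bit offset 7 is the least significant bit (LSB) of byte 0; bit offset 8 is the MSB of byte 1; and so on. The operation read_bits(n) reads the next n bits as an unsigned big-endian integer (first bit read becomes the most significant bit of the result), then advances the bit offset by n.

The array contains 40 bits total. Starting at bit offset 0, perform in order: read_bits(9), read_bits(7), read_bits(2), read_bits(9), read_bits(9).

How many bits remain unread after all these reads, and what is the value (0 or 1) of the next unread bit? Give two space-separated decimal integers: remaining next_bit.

Read 1: bits[0:9] width=9 -> value=186 (bin 010111010); offset now 9 = byte 1 bit 1; 31 bits remain
Read 2: bits[9:16] width=7 -> value=50 (bin 0110010); offset now 16 = byte 2 bit 0; 24 bits remain
Read 3: bits[16:18] width=2 -> value=0 (bin 00); offset now 18 = byte 2 bit 2; 22 bits remain
Read 4: bits[18:27] width=9 -> value=441 (bin 110111001); offset now 27 = byte 3 bit 3; 13 bits remain
Read 5: bits[27:36] width=9 -> value=468 (bin 111010100); offset now 36 = byte 4 bit 4; 4 bits remain

Answer: 4 1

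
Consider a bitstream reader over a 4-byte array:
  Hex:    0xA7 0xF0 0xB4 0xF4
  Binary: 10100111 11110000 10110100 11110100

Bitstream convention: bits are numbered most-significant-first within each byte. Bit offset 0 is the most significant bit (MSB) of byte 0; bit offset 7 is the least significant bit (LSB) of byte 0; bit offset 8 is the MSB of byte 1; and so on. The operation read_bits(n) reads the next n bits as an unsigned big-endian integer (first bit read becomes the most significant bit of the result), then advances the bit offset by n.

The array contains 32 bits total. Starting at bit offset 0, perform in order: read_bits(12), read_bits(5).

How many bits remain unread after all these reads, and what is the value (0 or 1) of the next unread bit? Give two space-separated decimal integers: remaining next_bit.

Answer: 15 0

Derivation:
Read 1: bits[0:12] width=12 -> value=2687 (bin 101001111111); offset now 12 = byte 1 bit 4; 20 bits remain
Read 2: bits[12:17] width=5 -> value=1 (bin 00001); offset now 17 = byte 2 bit 1; 15 bits remain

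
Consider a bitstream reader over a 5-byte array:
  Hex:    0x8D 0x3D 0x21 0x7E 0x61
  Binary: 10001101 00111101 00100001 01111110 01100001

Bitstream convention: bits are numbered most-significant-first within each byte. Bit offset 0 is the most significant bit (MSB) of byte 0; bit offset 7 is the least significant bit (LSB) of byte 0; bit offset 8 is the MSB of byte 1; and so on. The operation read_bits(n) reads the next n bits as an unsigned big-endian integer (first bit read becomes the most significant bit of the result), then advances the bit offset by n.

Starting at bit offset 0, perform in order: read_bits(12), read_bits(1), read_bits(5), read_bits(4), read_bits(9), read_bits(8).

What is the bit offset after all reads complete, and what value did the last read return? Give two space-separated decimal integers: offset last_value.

Answer: 39 48

Derivation:
Read 1: bits[0:12] width=12 -> value=2259 (bin 100011010011); offset now 12 = byte 1 bit 4; 28 bits remain
Read 2: bits[12:13] width=1 -> value=1 (bin 1); offset now 13 = byte 1 bit 5; 27 bits remain
Read 3: bits[13:18] width=5 -> value=20 (bin 10100); offset now 18 = byte 2 bit 2; 22 bits remain
Read 4: bits[18:22] width=4 -> value=8 (bin 1000); offset now 22 = byte 2 bit 6; 18 bits remain
Read 5: bits[22:31] width=9 -> value=191 (bin 010111111); offset now 31 = byte 3 bit 7; 9 bits remain
Read 6: bits[31:39] width=8 -> value=48 (bin 00110000); offset now 39 = byte 4 bit 7; 1 bits remain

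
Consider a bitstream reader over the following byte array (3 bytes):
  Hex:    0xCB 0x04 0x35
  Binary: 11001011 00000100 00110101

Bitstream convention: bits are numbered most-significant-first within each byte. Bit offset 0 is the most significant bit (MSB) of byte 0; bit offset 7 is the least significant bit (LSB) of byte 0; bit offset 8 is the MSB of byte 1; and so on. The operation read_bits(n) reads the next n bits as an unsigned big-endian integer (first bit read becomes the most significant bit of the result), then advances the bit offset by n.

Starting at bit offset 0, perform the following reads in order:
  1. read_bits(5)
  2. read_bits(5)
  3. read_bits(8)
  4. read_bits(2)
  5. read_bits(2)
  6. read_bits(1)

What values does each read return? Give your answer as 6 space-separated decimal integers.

Answer: 25 12 16 3 1 0

Derivation:
Read 1: bits[0:5] width=5 -> value=25 (bin 11001); offset now 5 = byte 0 bit 5; 19 bits remain
Read 2: bits[5:10] width=5 -> value=12 (bin 01100); offset now 10 = byte 1 bit 2; 14 bits remain
Read 3: bits[10:18] width=8 -> value=16 (bin 00010000); offset now 18 = byte 2 bit 2; 6 bits remain
Read 4: bits[18:20] width=2 -> value=3 (bin 11); offset now 20 = byte 2 bit 4; 4 bits remain
Read 5: bits[20:22] width=2 -> value=1 (bin 01); offset now 22 = byte 2 bit 6; 2 bits remain
Read 6: bits[22:23] width=1 -> value=0 (bin 0); offset now 23 = byte 2 bit 7; 1 bits remain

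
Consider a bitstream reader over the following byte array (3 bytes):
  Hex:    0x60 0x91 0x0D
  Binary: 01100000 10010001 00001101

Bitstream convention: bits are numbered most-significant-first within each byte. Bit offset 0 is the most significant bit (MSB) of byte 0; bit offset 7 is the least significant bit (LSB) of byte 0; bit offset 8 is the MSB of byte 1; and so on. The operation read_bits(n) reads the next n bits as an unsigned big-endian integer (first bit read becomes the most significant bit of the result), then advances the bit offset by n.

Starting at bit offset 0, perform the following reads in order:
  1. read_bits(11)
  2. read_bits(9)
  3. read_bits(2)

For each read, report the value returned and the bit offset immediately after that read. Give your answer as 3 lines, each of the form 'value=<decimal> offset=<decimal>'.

Answer: value=772 offset=11
value=272 offset=20
value=3 offset=22

Derivation:
Read 1: bits[0:11] width=11 -> value=772 (bin 01100000100); offset now 11 = byte 1 bit 3; 13 bits remain
Read 2: bits[11:20] width=9 -> value=272 (bin 100010000); offset now 20 = byte 2 bit 4; 4 bits remain
Read 3: bits[20:22] width=2 -> value=3 (bin 11); offset now 22 = byte 2 bit 6; 2 bits remain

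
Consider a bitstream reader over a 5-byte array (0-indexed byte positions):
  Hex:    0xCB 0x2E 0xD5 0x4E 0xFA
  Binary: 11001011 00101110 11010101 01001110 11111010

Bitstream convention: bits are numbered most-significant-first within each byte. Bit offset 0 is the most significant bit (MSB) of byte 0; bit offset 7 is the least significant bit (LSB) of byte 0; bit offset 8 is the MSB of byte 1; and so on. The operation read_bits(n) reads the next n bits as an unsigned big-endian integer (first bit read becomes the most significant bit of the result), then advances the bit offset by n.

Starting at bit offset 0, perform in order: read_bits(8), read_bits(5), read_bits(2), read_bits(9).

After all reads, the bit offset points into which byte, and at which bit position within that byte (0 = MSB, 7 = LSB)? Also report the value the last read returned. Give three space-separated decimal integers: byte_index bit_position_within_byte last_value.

Answer: 3 0 213

Derivation:
Read 1: bits[0:8] width=8 -> value=203 (bin 11001011); offset now 8 = byte 1 bit 0; 32 bits remain
Read 2: bits[8:13] width=5 -> value=5 (bin 00101); offset now 13 = byte 1 bit 5; 27 bits remain
Read 3: bits[13:15] width=2 -> value=3 (bin 11); offset now 15 = byte 1 bit 7; 25 bits remain
Read 4: bits[15:24] width=9 -> value=213 (bin 011010101); offset now 24 = byte 3 bit 0; 16 bits remain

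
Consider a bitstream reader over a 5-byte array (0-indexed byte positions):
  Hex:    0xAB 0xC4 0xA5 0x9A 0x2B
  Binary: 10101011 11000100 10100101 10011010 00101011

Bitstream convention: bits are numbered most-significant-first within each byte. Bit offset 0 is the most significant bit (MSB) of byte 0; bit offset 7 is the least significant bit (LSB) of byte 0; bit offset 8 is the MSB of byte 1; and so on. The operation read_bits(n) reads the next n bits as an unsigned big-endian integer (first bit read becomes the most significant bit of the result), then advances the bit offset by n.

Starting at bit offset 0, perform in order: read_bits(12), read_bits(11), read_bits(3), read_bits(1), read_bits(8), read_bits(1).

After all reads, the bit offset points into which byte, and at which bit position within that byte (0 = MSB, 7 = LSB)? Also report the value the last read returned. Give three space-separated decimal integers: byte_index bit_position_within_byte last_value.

Read 1: bits[0:12] width=12 -> value=2748 (bin 101010111100); offset now 12 = byte 1 bit 4; 28 bits remain
Read 2: bits[12:23] width=11 -> value=594 (bin 01001010010); offset now 23 = byte 2 bit 7; 17 bits remain
Read 3: bits[23:26] width=3 -> value=6 (bin 110); offset now 26 = byte 3 bit 2; 14 bits remain
Read 4: bits[26:27] width=1 -> value=0 (bin 0); offset now 27 = byte 3 bit 3; 13 bits remain
Read 5: bits[27:35] width=8 -> value=209 (bin 11010001); offset now 35 = byte 4 bit 3; 5 bits remain
Read 6: bits[35:36] width=1 -> value=0 (bin 0); offset now 36 = byte 4 bit 4; 4 bits remain

Answer: 4 4 0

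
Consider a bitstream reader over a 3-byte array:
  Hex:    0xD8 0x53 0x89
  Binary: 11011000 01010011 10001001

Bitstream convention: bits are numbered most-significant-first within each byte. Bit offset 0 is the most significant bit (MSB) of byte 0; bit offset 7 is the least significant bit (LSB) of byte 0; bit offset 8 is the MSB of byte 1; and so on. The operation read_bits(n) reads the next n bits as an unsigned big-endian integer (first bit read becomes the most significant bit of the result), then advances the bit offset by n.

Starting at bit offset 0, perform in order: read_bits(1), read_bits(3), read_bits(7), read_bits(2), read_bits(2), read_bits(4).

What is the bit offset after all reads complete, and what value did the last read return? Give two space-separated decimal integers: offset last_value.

Answer: 19 12

Derivation:
Read 1: bits[0:1] width=1 -> value=1 (bin 1); offset now 1 = byte 0 bit 1; 23 bits remain
Read 2: bits[1:4] width=3 -> value=5 (bin 101); offset now 4 = byte 0 bit 4; 20 bits remain
Read 3: bits[4:11] width=7 -> value=66 (bin 1000010); offset now 11 = byte 1 bit 3; 13 bits remain
Read 4: bits[11:13] width=2 -> value=2 (bin 10); offset now 13 = byte 1 bit 5; 11 bits remain
Read 5: bits[13:15] width=2 -> value=1 (bin 01); offset now 15 = byte 1 bit 7; 9 bits remain
Read 6: bits[15:19] width=4 -> value=12 (bin 1100); offset now 19 = byte 2 bit 3; 5 bits remain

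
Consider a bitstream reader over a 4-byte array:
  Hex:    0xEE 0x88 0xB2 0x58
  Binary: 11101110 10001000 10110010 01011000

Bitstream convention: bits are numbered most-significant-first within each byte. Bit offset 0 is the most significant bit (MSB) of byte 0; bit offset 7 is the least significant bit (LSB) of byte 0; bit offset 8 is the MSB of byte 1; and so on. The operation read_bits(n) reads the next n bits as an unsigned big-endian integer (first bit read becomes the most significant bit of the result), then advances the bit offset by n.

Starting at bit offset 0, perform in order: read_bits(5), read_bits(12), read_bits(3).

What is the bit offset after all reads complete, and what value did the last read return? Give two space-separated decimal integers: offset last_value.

Answer: 20 3

Derivation:
Read 1: bits[0:5] width=5 -> value=29 (bin 11101); offset now 5 = byte 0 bit 5; 27 bits remain
Read 2: bits[5:17] width=12 -> value=3345 (bin 110100010001); offset now 17 = byte 2 bit 1; 15 bits remain
Read 3: bits[17:20] width=3 -> value=3 (bin 011); offset now 20 = byte 2 bit 4; 12 bits remain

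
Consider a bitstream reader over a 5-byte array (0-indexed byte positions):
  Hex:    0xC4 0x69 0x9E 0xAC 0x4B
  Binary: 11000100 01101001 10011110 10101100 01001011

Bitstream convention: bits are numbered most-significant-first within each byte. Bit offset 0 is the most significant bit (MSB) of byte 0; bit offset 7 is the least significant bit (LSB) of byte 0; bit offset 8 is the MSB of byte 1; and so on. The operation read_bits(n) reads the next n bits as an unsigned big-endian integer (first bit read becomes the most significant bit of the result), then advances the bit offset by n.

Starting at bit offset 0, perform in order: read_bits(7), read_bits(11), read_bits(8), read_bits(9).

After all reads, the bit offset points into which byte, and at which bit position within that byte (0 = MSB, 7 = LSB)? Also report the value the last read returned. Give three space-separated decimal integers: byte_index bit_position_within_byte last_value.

Answer: 4 3 354

Derivation:
Read 1: bits[0:7] width=7 -> value=98 (bin 1100010); offset now 7 = byte 0 bit 7; 33 bits remain
Read 2: bits[7:18] width=11 -> value=422 (bin 00110100110); offset now 18 = byte 2 bit 2; 22 bits remain
Read 3: bits[18:26] width=8 -> value=122 (bin 01111010); offset now 26 = byte 3 bit 2; 14 bits remain
Read 4: bits[26:35] width=9 -> value=354 (bin 101100010); offset now 35 = byte 4 bit 3; 5 bits remain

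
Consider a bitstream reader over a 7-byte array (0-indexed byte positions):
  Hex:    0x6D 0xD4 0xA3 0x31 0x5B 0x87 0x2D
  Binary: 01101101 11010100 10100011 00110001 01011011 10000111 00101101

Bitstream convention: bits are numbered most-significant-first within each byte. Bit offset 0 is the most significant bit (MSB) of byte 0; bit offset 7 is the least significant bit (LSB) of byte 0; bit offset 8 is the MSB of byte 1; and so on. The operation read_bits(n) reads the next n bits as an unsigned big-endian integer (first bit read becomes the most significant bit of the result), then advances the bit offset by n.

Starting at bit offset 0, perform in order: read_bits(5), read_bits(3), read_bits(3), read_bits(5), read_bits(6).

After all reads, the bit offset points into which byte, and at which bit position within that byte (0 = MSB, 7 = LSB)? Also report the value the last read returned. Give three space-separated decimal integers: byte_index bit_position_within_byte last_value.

Read 1: bits[0:5] width=5 -> value=13 (bin 01101); offset now 5 = byte 0 bit 5; 51 bits remain
Read 2: bits[5:8] width=3 -> value=5 (bin 101); offset now 8 = byte 1 bit 0; 48 bits remain
Read 3: bits[8:11] width=3 -> value=6 (bin 110); offset now 11 = byte 1 bit 3; 45 bits remain
Read 4: bits[11:16] width=5 -> value=20 (bin 10100); offset now 16 = byte 2 bit 0; 40 bits remain
Read 5: bits[16:22] width=6 -> value=40 (bin 101000); offset now 22 = byte 2 bit 6; 34 bits remain

Answer: 2 6 40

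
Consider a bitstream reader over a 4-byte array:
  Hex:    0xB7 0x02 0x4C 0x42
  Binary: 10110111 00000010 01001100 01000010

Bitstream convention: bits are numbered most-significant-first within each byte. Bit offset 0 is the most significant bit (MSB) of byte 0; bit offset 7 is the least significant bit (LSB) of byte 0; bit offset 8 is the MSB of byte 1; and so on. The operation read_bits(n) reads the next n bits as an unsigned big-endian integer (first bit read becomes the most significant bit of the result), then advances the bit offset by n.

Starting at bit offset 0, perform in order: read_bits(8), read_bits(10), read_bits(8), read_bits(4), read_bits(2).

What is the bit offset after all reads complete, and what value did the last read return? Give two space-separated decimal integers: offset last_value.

Read 1: bits[0:8] width=8 -> value=183 (bin 10110111); offset now 8 = byte 1 bit 0; 24 bits remain
Read 2: bits[8:18] width=10 -> value=9 (bin 0000001001); offset now 18 = byte 2 bit 2; 14 bits remain
Read 3: bits[18:26] width=8 -> value=49 (bin 00110001); offset now 26 = byte 3 bit 2; 6 bits remain
Read 4: bits[26:30] width=4 -> value=0 (bin 0000); offset now 30 = byte 3 bit 6; 2 bits remain
Read 5: bits[30:32] width=2 -> value=2 (bin 10); offset now 32 = byte 4 bit 0; 0 bits remain

Answer: 32 2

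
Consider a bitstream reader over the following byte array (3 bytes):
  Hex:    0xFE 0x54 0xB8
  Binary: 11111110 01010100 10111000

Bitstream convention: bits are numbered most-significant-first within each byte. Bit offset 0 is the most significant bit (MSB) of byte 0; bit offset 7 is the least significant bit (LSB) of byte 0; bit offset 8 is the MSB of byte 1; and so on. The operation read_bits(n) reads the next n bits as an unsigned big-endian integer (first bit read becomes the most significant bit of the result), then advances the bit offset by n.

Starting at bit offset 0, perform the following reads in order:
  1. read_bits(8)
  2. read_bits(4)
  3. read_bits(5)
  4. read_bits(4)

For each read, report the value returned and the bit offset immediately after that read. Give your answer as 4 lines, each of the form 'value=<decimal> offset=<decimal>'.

Answer: value=254 offset=8
value=5 offset=12
value=9 offset=17
value=7 offset=21

Derivation:
Read 1: bits[0:8] width=8 -> value=254 (bin 11111110); offset now 8 = byte 1 bit 0; 16 bits remain
Read 2: bits[8:12] width=4 -> value=5 (bin 0101); offset now 12 = byte 1 bit 4; 12 bits remain
Read 3: bits[12:17] width=5 -> value=9 (bin 01001); offset now 17 = byte 2 bit 1; 7 bits remain
Read 4: bits[17:21] width=4 -> value=7 (bin 0111); offset now 21 = byte 2 bit 5; 3 bits remain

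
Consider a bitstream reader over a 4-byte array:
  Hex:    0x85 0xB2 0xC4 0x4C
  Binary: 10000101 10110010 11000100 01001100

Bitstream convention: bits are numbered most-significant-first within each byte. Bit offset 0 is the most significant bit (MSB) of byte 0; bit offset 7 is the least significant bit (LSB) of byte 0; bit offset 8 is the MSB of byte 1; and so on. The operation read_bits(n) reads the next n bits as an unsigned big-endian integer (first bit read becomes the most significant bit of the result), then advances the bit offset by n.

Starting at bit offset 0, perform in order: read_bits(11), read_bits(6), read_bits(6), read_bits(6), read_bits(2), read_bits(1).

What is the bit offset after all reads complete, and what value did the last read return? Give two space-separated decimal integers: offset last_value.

Read 1: bits[0:11] width=11 -> value=1069 (bin 10000101101); offset now 11 = byte 1 bit 3; 21 bits remain
Read 2: bits[11:17] width=6 -> value=37 (bin 100101); offset now 17 = byte 2 bit 1; 15 bits remain
Read 3: bits[17:23] width=6 -> value=34 (bin 100010); offset now 23 = byte 2 bit 7; 9 bits remain
Read 4: bits[23:29] width=6 -> value=9 (bin 001001); offset now 29 = byte 3 bit 5; 3 bits remain
Read 5: bits[29:31] width=2 -> value=2 (bin 10); offset now 31 = byte 3 bit 7; 1 bits remain
Read 6: bits[31:32] width=1 -> value=0 (bin 0); offset now 32 = byte 4 bit 0; 0 bits remain

Answer: 32 0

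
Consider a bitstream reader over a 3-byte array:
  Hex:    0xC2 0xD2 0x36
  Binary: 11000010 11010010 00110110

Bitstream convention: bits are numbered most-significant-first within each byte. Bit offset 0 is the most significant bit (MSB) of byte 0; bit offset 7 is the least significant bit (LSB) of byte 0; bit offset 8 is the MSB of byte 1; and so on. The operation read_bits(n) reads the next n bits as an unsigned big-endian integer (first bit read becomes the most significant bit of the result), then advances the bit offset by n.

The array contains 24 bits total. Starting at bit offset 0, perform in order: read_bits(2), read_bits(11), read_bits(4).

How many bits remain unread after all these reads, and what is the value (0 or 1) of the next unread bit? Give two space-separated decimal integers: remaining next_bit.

Read 1: bits[0:2] width=2 -> value=3 (bin 11); offset now 2 = byte 0 bit 2; 22 bits remain
Read 2: bits[2:13] width=11 -> value=90 (bin 00001011010); offset now 13 = byte 1 bit 5; 11 bits remain
Read 3: bits[13:17] width=4 -> value=4 (bin 0100); offset now 17 = byte 2 bit 1; 7 bits remain

Answer: 7 0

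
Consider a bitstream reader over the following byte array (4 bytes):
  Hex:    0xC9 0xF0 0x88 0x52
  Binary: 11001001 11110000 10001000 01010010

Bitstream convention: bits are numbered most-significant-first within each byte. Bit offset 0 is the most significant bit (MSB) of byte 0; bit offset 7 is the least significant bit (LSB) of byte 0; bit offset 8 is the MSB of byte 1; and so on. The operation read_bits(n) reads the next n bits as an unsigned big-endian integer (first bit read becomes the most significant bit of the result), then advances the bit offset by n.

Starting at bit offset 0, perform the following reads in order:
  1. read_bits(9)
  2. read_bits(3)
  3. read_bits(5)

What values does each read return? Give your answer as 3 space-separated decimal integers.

Answer: 403 7 1

Derivation:
Read 1: bits[0:9] width=9 -> value=403 (bin 110010011); offset now 9 = byte 1 bit 1; 23 bits remain
Read 2: bits[9:12] width=3 -> value=7 (bin 111); offset now 12 = byte 1 bit 4; 20 bits remain
Read 3: bits[12:17] width=5 -> value=1 (bin 00001); offset now 17 = byte 2 bit 1; 15 bits remain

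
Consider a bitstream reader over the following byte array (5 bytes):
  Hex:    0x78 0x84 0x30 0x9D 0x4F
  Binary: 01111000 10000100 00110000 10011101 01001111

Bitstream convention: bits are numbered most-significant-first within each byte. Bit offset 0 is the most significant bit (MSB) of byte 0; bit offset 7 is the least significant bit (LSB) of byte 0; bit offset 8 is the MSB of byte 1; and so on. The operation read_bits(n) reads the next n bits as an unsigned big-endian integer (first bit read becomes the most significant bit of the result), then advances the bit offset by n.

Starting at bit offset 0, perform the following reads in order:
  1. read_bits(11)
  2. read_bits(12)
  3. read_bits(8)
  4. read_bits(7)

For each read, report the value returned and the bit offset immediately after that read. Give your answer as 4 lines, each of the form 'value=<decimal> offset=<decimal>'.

Read 1: bits[0:11] width=11 -> value=964 (bin 01111000100); offset now 11 = byte 1 bit 3; 29 bits remain
Read 2: bits[11:23] width=12 -> value=536 (bin 001000011000); offset now 23 = byte 2 bit 7; 17 bits remain
Read 3: bits[23:31] width=8 -> value=78 (bin 01001110); offset now 31 = byte 3 bit 7; 9 bits remain
Read 4: bits[31:38] width=7 -> value=83 (bin 1010011); offset now 38 = byte 4 bit 6; 2 bits remain

Answer: value=964 offset=11
value=536 offset=23
value=78 offset=31
value=83 offset=38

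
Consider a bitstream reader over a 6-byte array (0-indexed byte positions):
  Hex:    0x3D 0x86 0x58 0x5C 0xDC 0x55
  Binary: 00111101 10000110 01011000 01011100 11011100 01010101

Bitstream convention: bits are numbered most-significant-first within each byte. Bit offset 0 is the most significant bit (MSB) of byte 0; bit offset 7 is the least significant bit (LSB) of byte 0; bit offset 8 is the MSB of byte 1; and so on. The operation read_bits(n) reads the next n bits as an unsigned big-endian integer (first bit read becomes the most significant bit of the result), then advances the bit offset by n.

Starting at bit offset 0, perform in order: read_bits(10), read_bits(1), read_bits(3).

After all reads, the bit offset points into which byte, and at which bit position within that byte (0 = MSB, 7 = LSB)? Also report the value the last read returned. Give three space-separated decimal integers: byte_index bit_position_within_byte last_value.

Read 1: bits[0:10] width=10 -> value=246 (bin 0011110110); offset now 10 = byte 1 bit 2; 38 bits remain
Read 2: bits[10:11] width=1 -> value=0 (bin 0); offset now 11 = byte 1 bit 3; 37 bits remain
Read 3: bits[11:14] width=3 -> value=1 (bin 001); offset now 14 = byte 1 bit 6; 34 bits remain

Answer: 1 6 1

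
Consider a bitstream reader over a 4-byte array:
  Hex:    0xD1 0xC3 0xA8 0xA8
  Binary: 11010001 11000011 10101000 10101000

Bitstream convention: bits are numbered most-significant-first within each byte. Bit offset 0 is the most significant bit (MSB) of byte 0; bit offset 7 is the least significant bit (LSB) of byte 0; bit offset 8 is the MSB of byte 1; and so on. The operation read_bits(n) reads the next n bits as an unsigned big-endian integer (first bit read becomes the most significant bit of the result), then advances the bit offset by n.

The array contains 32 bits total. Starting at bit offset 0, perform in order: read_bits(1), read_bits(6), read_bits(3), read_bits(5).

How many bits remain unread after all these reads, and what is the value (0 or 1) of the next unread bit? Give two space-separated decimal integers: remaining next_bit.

Read 1: bits[0:1] width=1 -> value=1 (bin 1); offset now 1 = byte 0 bit 1; 31 bits remain
Read 2: bits[1:7] width=6 -> value=40 (bin 101000); offset now 7 = byte 0 bit 7; 25 bits remain
Read 3: bits[7:10] width=3 -> value=7 (bin 111); offset now 10 = byte 1 bit 2; 22 bits remain
Read 4: bits[10:15] width=5 -> value=1 (bin 00001); offset now 15 = byte 1 bit 7; 17 bits remain

Answer: 17 1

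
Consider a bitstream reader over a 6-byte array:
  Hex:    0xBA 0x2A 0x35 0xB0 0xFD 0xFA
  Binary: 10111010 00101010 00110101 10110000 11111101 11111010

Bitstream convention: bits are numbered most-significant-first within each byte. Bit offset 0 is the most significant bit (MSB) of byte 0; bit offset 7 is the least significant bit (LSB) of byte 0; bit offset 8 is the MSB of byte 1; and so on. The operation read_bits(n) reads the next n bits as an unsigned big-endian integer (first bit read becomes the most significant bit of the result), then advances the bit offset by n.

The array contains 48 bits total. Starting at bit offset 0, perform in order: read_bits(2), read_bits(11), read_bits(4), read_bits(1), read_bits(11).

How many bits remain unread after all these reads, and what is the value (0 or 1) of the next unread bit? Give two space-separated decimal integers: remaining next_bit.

Read 1: bits[0:2] width=2 -> value=2 (bin 10); offset now 2 = byte 0 bit 2; 46 bits remain
Read 2: bits[2:13] width=11 -> value=1861 (bin 11101000101); offset now 13 = byte 1 bit 5; 35 bits remain
Read 3: bits[13:17] width=4 -> value=4 (bin 0100); offset now 17 = byte 2 bit 1; 31 bits remain
Read 4: bits[17:18] width=1 -> value=0 (bin 0); offset now 18 = byte 2 bit 2; 30 bits remain
Read 5: bits[18:29] width=11 -> value=1718 (bin 11010110110); offset now 29 = byte 3 bit 5; 19 bits remain

Answer: 19 0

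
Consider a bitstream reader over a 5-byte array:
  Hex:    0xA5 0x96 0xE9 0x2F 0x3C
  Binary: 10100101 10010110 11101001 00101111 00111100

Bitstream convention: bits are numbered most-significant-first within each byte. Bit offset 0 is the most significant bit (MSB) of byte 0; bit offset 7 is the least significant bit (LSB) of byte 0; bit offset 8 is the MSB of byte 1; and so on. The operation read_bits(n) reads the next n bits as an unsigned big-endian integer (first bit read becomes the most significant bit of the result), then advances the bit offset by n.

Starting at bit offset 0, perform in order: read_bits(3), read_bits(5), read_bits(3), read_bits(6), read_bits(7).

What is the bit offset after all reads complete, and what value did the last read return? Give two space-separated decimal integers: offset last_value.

Read 1: bits[0:3] width=3 -> value=5 (bin 101); offset now 3 = byte 0 bit 3; 37 bits remain
Read 2: bits[3:8] width=5 -> value=5 (bin 00101); offset now 8 = byte 1 bit 0; 32 bits remain
Read 3: bits[8:11] width=3 -> value=4 (bin 100); offset now 11 = byte 1 bit 3; 29 bits remain
Read 4: bits[11:17] width=6 -> value=45 (bin 101101); offset now 17 = byte 2 bit 1; 23 bits remain
Read 5: bits[17:24] width=7 -> value=105 (bin 1101001); offset now 24 = byte 3 bit 0; 16 bits remain

Answer: 24 105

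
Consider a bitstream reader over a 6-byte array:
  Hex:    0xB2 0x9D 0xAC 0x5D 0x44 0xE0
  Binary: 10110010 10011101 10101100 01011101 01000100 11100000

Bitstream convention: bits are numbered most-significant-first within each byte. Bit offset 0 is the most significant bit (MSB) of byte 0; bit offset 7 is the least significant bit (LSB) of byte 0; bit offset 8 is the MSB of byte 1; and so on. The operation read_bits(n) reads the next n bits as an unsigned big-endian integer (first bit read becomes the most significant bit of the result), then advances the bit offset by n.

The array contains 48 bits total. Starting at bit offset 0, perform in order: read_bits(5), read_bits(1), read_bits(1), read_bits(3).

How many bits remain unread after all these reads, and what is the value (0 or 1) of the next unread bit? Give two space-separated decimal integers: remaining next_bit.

Read 1: bits[0:5] width=5 -> value=22 (bin 10110); offset now 5 = byte 0 bit 5; 43 bits remain
Read 2: bits[5:6] width=1 -> value=0 (bin 0); offset now 6 = byte 0 bit 6; 42 bits remain
Read 3: bits[6:7] width=1 -> value=1 (bin 1); offset now 7 = byte 0 bit 7; 41 bits remain
Read 4: bits[7:10] width=3 -> value=2 (bin 010); offset now 10 = byte 1 bit 2; 38 bits remain

Answer: 38 0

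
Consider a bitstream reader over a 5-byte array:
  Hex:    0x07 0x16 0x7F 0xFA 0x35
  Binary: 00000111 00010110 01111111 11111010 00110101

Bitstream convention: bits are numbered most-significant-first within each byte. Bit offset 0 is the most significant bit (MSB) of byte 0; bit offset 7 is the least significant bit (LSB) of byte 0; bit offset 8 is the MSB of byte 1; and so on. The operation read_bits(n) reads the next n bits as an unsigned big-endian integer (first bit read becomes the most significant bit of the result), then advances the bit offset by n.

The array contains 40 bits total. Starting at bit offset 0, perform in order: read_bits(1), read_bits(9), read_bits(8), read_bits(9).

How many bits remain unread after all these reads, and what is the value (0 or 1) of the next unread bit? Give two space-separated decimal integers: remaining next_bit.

Read 1: bits[0:1] width=1 -> value=0 (bin 0); offset now 1 = byte 0 bit 1; 39 bits remain
Read 2: bits[1:10] width=9 -> value=28 (bin 000011100); offset now 10 = byte 1 bit 2; 30 bits remain
Read 3: bits[10:18] width=8 -> value=89 (bin 01011001); offset now 18 = byte 2 bit 2; 22 bits remain
Read 4: bits[18:27] width=9 -> value=511 (bin 111111111); offset now 27 = byte 3 bit 3; 13 bits remain

Answer: 13 1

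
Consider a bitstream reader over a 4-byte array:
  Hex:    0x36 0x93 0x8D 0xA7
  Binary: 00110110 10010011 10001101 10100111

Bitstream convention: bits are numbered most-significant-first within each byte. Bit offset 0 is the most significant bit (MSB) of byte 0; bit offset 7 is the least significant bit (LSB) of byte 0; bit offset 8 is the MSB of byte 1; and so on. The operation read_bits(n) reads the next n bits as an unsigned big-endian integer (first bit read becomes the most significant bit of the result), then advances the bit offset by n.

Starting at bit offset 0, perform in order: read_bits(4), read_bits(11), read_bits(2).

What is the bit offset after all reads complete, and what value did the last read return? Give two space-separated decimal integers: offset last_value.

Read 1: bits[0:4] width=4 -> value=3 (bin 0011); offset now 4 = byte 0 bit 4; 28 bits remain
Read 2: bits[4:15] width=11 -> value=841 (bin 01101001001); offset now 15 = byte 1 bit 7; 17 bits remain
Read 3: bits[15:17] width=2 -> value=3 (bin 11); offset now 17 = byte 2 bit 1; 15 bits remain

Answer: 17 3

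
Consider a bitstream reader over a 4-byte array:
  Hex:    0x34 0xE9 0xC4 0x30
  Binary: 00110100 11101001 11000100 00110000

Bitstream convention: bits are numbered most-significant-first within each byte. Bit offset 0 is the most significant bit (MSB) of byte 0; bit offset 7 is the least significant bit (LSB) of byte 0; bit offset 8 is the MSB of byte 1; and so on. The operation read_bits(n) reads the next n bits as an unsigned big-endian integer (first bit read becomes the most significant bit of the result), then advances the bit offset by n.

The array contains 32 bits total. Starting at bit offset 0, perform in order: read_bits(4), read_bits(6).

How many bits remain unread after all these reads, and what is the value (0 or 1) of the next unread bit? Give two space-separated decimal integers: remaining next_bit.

Answer: 22 1

Derivation:
Read 1: bits[0:4] width=4 -> value=3 (bin 0011); offset now 4 = byte 0 bit 4; 28 bits remain
Read 2: bits[4:10] width=6 -> value=19 (bin 010011); offset now 10 = byte 1 bit 2; 22 bits remain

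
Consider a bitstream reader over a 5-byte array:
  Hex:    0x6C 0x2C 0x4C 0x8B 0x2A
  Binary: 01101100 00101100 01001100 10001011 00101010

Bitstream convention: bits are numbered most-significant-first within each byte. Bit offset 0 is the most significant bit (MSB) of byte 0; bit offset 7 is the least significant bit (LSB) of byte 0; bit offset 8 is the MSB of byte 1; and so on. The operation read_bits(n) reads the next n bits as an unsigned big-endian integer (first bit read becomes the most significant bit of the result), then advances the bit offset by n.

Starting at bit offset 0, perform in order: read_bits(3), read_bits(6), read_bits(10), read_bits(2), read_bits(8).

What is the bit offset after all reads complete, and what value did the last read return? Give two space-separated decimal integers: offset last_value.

Answer: 29 145

Derivation:
Read 1: bits[0:3] width=3 -> value=3 (bin 011); offset now 3 = byte 0 bit 3; 37 bits remain
Read 2: bits[3:9] width=6 -> value=24 (bin 011000); offset now 9 = byte 1 bit 1; 31 bits remain
Read 3: bits[9:19] width=10 -> value=354 (bin 0101100010); offset now 19 = byte 2 bit 3; 21 bits remain
Read 4: bits[19:21] width=2 -> value=1 (bin 01); offset now 21 = byte 2 bit 5; 19 bits remain
Read 5: bits[21:29] width=8 -> value=145 (bin 10010001); offset now 29 = byte 3 bit 5; 11 bits remain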